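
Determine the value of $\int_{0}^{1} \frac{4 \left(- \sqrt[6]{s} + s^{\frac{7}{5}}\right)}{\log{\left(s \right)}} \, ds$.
$- \log{\left(\frac{1500625}{26873856} \right)}$

Replace the exponent $\frac{1}{6}$ by a parameter $a$: let $I(a) = \int_{0}^{1} \frac{4 \left(s^{\frac{7}{5}} - s^{a}\right)}{\log{\left(s \right)}} \, ds$.

Since $\dfrac{\partial}{\partial a}\,s^{a} = s^{a} \ln s$, the $\ln s$ in the denominator cancels and
$$\frac{dI}{da} = \int_{0}^{1} -4 s^{a} \, ds = -4 \left[\frac{s^{a+1}}{a+1}\right]_0^1 = - \frac{4}{a + 1}.$$

Integrating with respect to $a$ gives $I(a) = - \log{\left(\frac{625 \left(a + 1\right)^{4}}{20736} \right)} + C$.

At $a = \frac{7}{5}$ the integrand is identically $0$, so $I(\frac{7}{5}) = 0$. The closed form gives $0$, hence $C = 0$.

Setting $a = \frac{1}{6}$:
$$I = - \log{\left(\frac{1500625}{26873856} \right)}.$$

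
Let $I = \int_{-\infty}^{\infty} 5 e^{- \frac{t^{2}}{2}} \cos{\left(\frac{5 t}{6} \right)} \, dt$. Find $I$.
$\frac{5 \sqrt{2} \sqrt{\pi}}{e^{\frac{25}{72}}}$

Treat the cosine frequency as a parameter and define $I(b) = \int_{-\infty}^{\infty} 5 e^{- \frac{t^{2}}{2}} \cos{\left(b t \right)} \, dt$.

Differentiating under the integral sign,
$$I'(b) = \int_{-\infty}^{\infty} - 5 t e^{- \frac{t^{2}}{2}} \sin{\left(b t \right)} \, dt.$$

Integrate $\int_{-\infty}^{\infty} t \sin(b t)\, e^{- \frac{t^{2}}{2}}\, dt$ by parts with $u = \sin(b t)$ and $dv = t\, e^{- \frac{t^{2}}{2}}\, dt$, giving $v = - e^{- \frac{t^{2}}{2}}$. The boundary term vanishes and
$$\int_{-\infty}^{\infty} t \sin(b t)\, e^{- \frac{t^{2}}{2}}\, dt = b \int_{-\infty}^{\infty} \cos(b t)\, e^{- \frac{t^{2}}{2}}\, dt,$$
so $I'(b) = - b\, I(b)$.

This is a separable first-order ODE; solving with the initial condition $I(0) = \int_{-\infty}^{\infty} 5 e^{- \frac{t^{2}}{2}}\,dt = 5 \sqrt{2} \sqrt{\pi}$ gives
$$I(b) = 5 \sqrt{2} \sqrt{\pi} e^{- \frac{b^{2}}{2}}.$$

Setting $b = \frac{5}{6}$:
$$I = \frac{5 \sqrt{2} \sqrt{\pi}}{e^{\frac{25}{72}}}.$$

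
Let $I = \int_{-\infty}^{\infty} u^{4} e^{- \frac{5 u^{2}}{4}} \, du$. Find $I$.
$\frac{24 \sqrt{5} \sqrt{\pi}}{125}$

Begin with the known integral
$$J(a) = \int_{-\infty}^{\infty} e^{- a u^{2}} \, du = \frac{\sqrt{\pi}}{\sqrt{a}}.$$

Differentiating under the integral sign brings down a factor of $(-u^2)$:
$$\frac{dJ}{da} = \int_{-\infty}^{\infty} - u^{2} e^{- a u^{2}} \, du = - \frac{\sqrt{\pi}}{2 a^{\frac{3}{2}}}.$$

Repeating twice in total — each differentiation brings down another $(-u^2)$ — gives
$$\frac{d^{2}J}{da^{2}} = \int_{-\infty}^{\infty} u^{4} e^{- a u^{2}} \, du = \frac{3 \sqrt{\pi}}{4 a^{\frac{5}{2}}},$$
and the integrand here is exactly the target integrand, so $I = \frac{3 \sqrt{\pi}}{4 a^{\frac{5}{2}}}$.

Setting $a = \frac{5}{4}$:
$$I = \frac{24 \sqrt{5} \sqrt{\pi}}{125}.$$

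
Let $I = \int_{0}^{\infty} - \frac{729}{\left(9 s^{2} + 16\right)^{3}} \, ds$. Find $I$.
$- \frac{729 \pi}{16384}$

Start from the standard arctangent integral
$$J(a) = \int_{0}^{\infty} - \frac{1}{a^{2} + s^{2}} \, ds = - \frac{\pi}{2 a}.$$

Differentiating under the integral sign with respect to $a$,
$$\frac{dJ}{da} = \int_{0}^{\infty} \frac{2 a}{\left(a^{2} + s^{2}\right)^{2}} \, ds = \frac{\pi}{2 a^{2}},$$
so $\int_{0}^{\infty} - \frac{1}{\left(a^{2} + s^{2}\right)^{2}} \, ds = - \frac{\pi}{4 a^{3}}$.

Repeating — each differentiation of $1/(s^2+a^2)^j$ produces $-2ja/(s^2+a^2)^{j+1}$ — and dividing through by $-2ja$ at each step yields, after $2$ differentiations in total,
$$\int_{0}^{\infty} - \frac{1}{\left(a^{2} + s^{2}\right)^{3}} \, ds = - \frac{3 \pi}{16 a^{5}}.$$

Setting $a = \frac{4}{3}$:
$$I = - \frac{729 \pi}{16384}.$$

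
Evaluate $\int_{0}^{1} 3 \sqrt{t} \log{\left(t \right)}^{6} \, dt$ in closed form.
$\frac{10240}{81}$

Start from the elementary integral
$$J(a) = \int_{0}^{1} 3 t^{a} \, dt = \frac{3}{a + 1}.$$

Differentiating under the integral sign brings down a factor of $\ln t$:
$$\frac{dJ}{da} = \int_{0}^{1} 3 t^{a} \log{\left(t \right)} \, dt = - \frac{3}{\left(a + 1\right)^{2}}.$$

Repeating $6$ times in total — each differentiation brings down another $\ln t$ — gives
$$\frac{d^{6}J}{da^{6}} = \int_{0}^{1} 3 t^{a} \log{\left(t \right)}^{6} \, dt = \frac{2160}{\left(a + 1\right)^{7}},$$
and the integrand here is exactly the target integrand, so $I = \frac{2160}{\left(a + 1\right)^{7}}$.

Setting $a = \frac{1}{2}$:
$$I = \frac{10240}{81}.$$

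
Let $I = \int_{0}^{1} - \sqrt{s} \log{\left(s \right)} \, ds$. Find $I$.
$\frac{4}{9}$

Begin with the known integral
$$J(a) = \int_{0}^{1} - s^{a} \, ds = - \frac{1}{a + 1}.$$

Differentiating under the integral sign brings down a factor of $\ln s$:
$$\frac{dJ}{da} = \int_{0}^{1} - s^{a} \log{\left(s \right)} \, ds = \frac{1}{\left(a + 1\right)^{2}}.$$

The integral on the left is $I$, so $I = \frac{1}{\left(a + 1\right)^{2}}$.

Setting $a = \frac{1}{2}$:
$$I = \frac{4}{9}.$$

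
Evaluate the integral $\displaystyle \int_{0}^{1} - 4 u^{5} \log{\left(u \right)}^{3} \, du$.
$\frac{1}{54}$

Start from the elementary integral
$$J(a) = \int_{0}^{1} - 4 u^{a} \, du = - \frac{4}{a + 1}.$$

Differentiating under the integral sign brings down a factor of $\ln u$:
$$\frac{dJ}{da} = \int_{0}^{1} - 4 u^{a} \log{\left(u \right)} \, du = \frac{4}{\left(a + 1\right)^{2}}.$$

Repeating $3$ times in total — each differentiation brings down another $\ln u$ — gives
$$\frac{d^{3}J}{da^{3}} = \int_{0}^{1} - 4 u^{a} \log{\left(u \right)}^{3} \, du = \frac{24}{\left(a + 1\right)^{4}},$$
and the integrand here is exactly the target integrand, so $I = \frac{24}{\left(a + 1\right)^{4}}$.

Setting $a = 5$:
$$I = \frac{1}{54}.$$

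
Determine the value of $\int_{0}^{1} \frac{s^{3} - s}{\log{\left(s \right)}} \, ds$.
$\log{\left(2 \right)}$

Introduce a parameter $a$ in the exponent: let $I(a) = \int_{0}^{1} \frac{s^{3} - s^{a}}{\log{\left(s \right)}} \, ds$.

Since $\dfrac{\partial}{\partial a}\,s^{a} = s^{a} \ln s$, the $\ln s$ in the denominator cancels and
$$\frac{dI}{da} = \int_{0}^{1} -1 s^{a} \, ds = -1 \left[\frac{s^{a+1}}{a+1}\right]_0^1 = - \frac{1}{a + 1}.$$

Integrating with respect to $a$ gives $I(a) = - \log{\left(\frac{a}{4} + \frac{1}{4} \right)} + C$.

At $a = 3$ the integrand is identically $0$, so $I(3) = 0$. The closed form gives $0$, hence $C = 0$.

Setting $a = 1$:
$$I = \log{\left(2 \right)}.$$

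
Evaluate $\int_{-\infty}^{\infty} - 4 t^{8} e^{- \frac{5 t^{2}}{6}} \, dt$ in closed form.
$- \frac{6804 \sqrt{30} \sqrt{\pi}}{625}$

Begin with the known integral
$$J(a) = \int_{-\infty}^{\infty} - 4 e^{- a t^{2}} \, dt = - \frac{4 \sqrt{\pi}}{\sqrt{a}}.$$

Differentiating under the integral sign brings down a factor of $(-t^2)$:
$$\frac{dJ}{da} = \int_{-\infty}^{\infty} 4 t^{2} e^{- a t^{2}} \, dt = \frac{2 \sqrt{\pi}}{a^{\frac{3}{2}}}.$$

Repeating $4$ times in total — each differentiation brings down another $(-t^2)$ — gives
$$\frac{d^{4}J}{da^{4}} = \int_{-\infty}^{\infty} - 4 t^{8} e^{- a t^{2}} \, dt = - \frac{105 \sqrt{\pi}}{4 a^{\frac{9}{2}}},$$
and the integrand here is exactly the target integrand, so $I = - \frac{105 \sqrt{\pi}}{4 a^{\frac{9}{2}}}$.

Setting $a = \frac{5}{6}$:
$$I = - \frac{6804 \sqrt{30} \sqrt{\pi}}{625}.$$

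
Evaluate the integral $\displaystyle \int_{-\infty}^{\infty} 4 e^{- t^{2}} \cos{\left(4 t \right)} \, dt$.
$\frac{4 \sqrt{\pi}}{e^{4}}$

Treat the cosine frequency as a parameter and define $I(b) = \int_{-\infty}^{\infty} 4 e^{- t^{2}} \cos{\left(b t \right)} \, dt$.

Differentiating under the integral sign,
$$I'(b) = \int_{-\infty}^{\infty} - 4 t e^{- t^{2}} \sin{\left(b t \right)} \, dt.$$

Integrate $\int_{-\infty}^{\infty} t \sin(b t)\, e^{- t^{2}}\, dt$ by parts with $u = \sin(b t)$ and $dv = t\, e^{- t^{2}}\, dt$, giving $v = - \frac{e^{- t^{2}}}{2}$. The boundary term vanishes and
$$\int_{-\infty}^{\infty} t \sin(b t)\, e^{- t^{2}}\, dt = \frac{b}{2} \int_{-\infty}^{\infty} \cos(b t)\, e^{- t^{2}}\, dt,$$
so $I'(b) = - \frac{b}{2}\, I(b)$.

This is a separable first-order ODE; solving with the initial condition $I(0) = \int_{-\infty}^{\infty} 4 e^{- t^{2}}\,dt = 4 \sqrt{\pi}$ gives
$$I(b) = 4 \sqrt{\pi} e^{- \frac{b^{2}}{4}}.$$

Setting $b = 4$:
$$I = \frac{4 \sqrt{\pi}}{e^{4}}.$$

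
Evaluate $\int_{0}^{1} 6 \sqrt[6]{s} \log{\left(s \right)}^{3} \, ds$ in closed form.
$- \frac{46656}{2401}$

Start from the elementary integral
$$J(a) = \int_{0}^{1} 6 s^{a} \, ds = \frac{6}{a + 1}.$$

Differentiating under the integral sign brings down a factor of $\ln s$:
$$\frac{dJ}{da} = \int_{0}^{1} 6 s^{a} \log{\left(s \right)} \, ds = - \frac{6}{\left(a + 1\right)^{2}}.$$

Repeating $3$ times in total — each differentiation brings down another $\ln s$ — gives
$$\frac{d^{3}J}{da^{3}} = \int_{0}^{1} 6 s^{a} \log{\left(s \right)}^{3} \, ds = - \frac{36}{\left(a + 1\right)^{4}},$$
and the integrand here is exactly the target integrand, so $I = - \frac{36}{\left(a + 1\right)^{4}}$.

Setting $a = \frac{1}{6}$:
$$I = - \frac{46656}{2401}.$$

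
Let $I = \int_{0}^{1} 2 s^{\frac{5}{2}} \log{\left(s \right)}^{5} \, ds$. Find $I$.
$- \frac{15360}{117649}$

Begin with the known integral
$$J(a) = \int_{0}^{1} 2 s^{a} \, ds = \frac{2}{a + 1}.$$

Differentiating under the integral sign brings down a factor of $\ln s$:
$$\frac{dJ}{da} = \int_{0}^{1} 2 s^{a} \log{\left(s \right)} \, ds = - \frac{2}{\left(a + 1\right)^{2}}.$$

Repeating $5$ times in total — each differentiation brings down another $\ln s$ — gives
$$\frac{d^{5}J}{da^{5}} = \int_{0}^{1} 2 s^{a} \log{\left(s \right)}^{5} \, ds = - \frac{240}{\left(a + 1\right)^{6}},$$
and the integrand here is exactly the target integrand, so $I = - \frac{240}{\left(a + 1\right)^{6}}$.

Setting $a = \frac{5}{2}$:
$$I = - \frac{15360}{117649}.$$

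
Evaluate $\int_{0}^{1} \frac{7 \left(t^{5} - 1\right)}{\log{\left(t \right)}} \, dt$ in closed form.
$\log{\left(279936 \right)}$

Consider the one-parameter family: let $I(a) = \int_{0}^{1} \frac{7 \left(t^{a} - 1\right)}{\log{\left(t \right)}} \, dt$.

Since $\dfrac{\partial}{\partial a}\,t^{a} = t^{a} \ln t$, the $\ln t$ in the denominator cancels and
$$\frac{dI}{da} = \int_{0}^{1} 7 t^{a} \, dt = 7 \left[\frac{t^{a+1}}{a+1}\right]_0^1 = \frac{7}{a + 1}.$$

Integrating with respect to $a$ gives $I(a) = 7 \log{\left(a + 1 \right)} + C$.

At $a = 0$ the integrand is identically $0$, so $I(0) = 0$. The closed form gives $0$, hence $C = 0$.

Setting $a = 5$:
$$I = \log{\left(279936 \right)}.$$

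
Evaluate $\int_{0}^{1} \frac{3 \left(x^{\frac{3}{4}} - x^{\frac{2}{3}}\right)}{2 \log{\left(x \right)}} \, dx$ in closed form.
$- \log{\left(\frac{40 \sqrt{105}}{441} \right)}$

Consider the one-parameter family: let $I(a) = \int_{0}^{1} \frac{3 \left(x^{\frac{3}{4}} - x^{a}\right)}{2 \log{\left(x \right)}} \, dx$.

Since $\dfrac{\partial}{\partial a}\,x^{a} = x^{a} \ln x$, the $\ln x$ in the denominator cancels and
$$\frac{dI}{da} = \int_{0}^{1} - \frac{3}{2} x^{a} \, dx = - \frac{3}{2} \left[\frac{x^{a+1}}{a+1}\right]_0^1 = - \frac{3}{2 a + 2}.$$

Integrating with respect to $a$ gives $I(a) = - \log{\left(\frac{8 \sqrt{7} \left(a + 1\right)^{\frac{3}{2}}}{49} \right)} + C$.

At $a = \frac{3}{4}$ the integrand is identically $0$, so $I(\frac{3}{4}) = 0$. The closed form gives $0$, hence $C = 0$.

Setting $a = \frac{2}{3}$:
$$I = - \log{\left(\frac{40 \sqrt{105}}{441} \right)}.$$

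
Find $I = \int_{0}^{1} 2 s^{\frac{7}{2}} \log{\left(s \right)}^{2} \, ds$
$\frac{32}{729}$

Begin with the known integral
$$J(a) = \int_{0}^{1} 2 s^{a} \, ds = \frac{2}{a + 1}.$$

Differentiating under the integral sign brings down a factor of $\ln s$:
$$\frac{dJ}{da} = \int_{0}^{1} 2 s^{a} \log{\left(s \right)} \, ds = - \frac{2}{\left(a + 1\right)^{2}}.$$

Repeating twice in total — each differentiation brings down another $\ln s$ — gives
$$\frac{d^{2}J}{da^{2}} = \int_{0}^{1} 2 s^{a} \log{\left(s \right)}^{2} \, ds = \frac{4}{\left(a + 1\right)^{3}},$$
and the integrand here is exactly the target integrand, so $I = \frac{4}{\left(a + 1\right)^{3}}$.

Setting $a = \frac{7}{2}$:
$$I = \frac{32}{729}.$$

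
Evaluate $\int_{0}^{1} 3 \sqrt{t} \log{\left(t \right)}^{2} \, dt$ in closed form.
$\frac{16}{9}$

Consider the simpler parametrised integral
$$J(a) = \int_{0}^{1} 3 t^{a} \, dt = \frac{3}{a + 1}.$$

Differentiating under the integral sign brings down a factor of $\ln t$:
$$\frac{dJ}{da} = \int_{0}^{1} 3 t^{a} \log{\left(t \right)} \, dt = - \frac{3}{\left(a + 1\right)^{2}}.$$

Repeating twice in total — each differentiation brings down another $\ln t$ — gives
$$\frac{d^{2}J}{da^{2}} = \int_{0}^{1} 3 t^{a} \log{\left(t \right)}^{2} \, dt = \frac{6}{\left(a + 1\right)^{3}},$$
and the integrand here is exactly the target integrand, so $I = \frac{6}{\left(a + 1\right)^{3}}$.

Setting $a = \frac{1}{2}$:
$$I = \frac{16}{9}.$$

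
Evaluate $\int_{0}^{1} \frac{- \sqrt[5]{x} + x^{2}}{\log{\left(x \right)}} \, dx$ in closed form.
$\log{\left(\frac{5}{2} \right)}$

Replace the exponent $\frac{1}{5}$ by a parameter $a$: let $I(a) = \int_{0}^{1} \frac{x^{2} - x^{a}}{\log{\left(x \right)}} \, dx$.

Since $\dfrac{\partial}{\partial a}\,x^{a} = x^{a} \ln x$, the $\ln x$ in the denominator cancels and
$$\frac{dI}{da} = \int_{0}^{1} -1 x^{a} \, dx = -1 \left[\frac{x^{a+1}}{a+1}\right]_0^1 = - \frac{1}{a + 1}.$$

Integrating with respect to $a$ gives $I(a) = \log{\left(\frac{3}{a + 1} \right)} + C$.

At $a = 2$ the integrand is identically $0$, so $I(2) = 0$. The closed form gives $0$, hence $C = 0$.

Setting $a = \frac{1}{5}$:
$$I = \log{\left(\frac{5}{2} \right)}.$$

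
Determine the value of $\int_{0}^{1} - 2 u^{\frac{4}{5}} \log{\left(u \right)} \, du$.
$\frac{50}{81}$

Consider the simpler parametrised integral
$$J(a) = \int_{0}^{1} - 2 u^{a} \, du = - \frac{2}{a + 1}.$$

Differentiating under the integral sign brings down a factor of $\ln u$:
$$\frac{dJ}{da} = \int_{0}^{1} - 2 u^{a} \log{\left(u \right)} \, du = \frac{2}{\left(a + 1\right)^{2}}.$$

The integral on the left is $I$, so $I = \frac{2}{\left(a + 1\right)^{2}}$.

Setting $a = \frac{4}{5}$:
$$I = \frac{50}{81}.$$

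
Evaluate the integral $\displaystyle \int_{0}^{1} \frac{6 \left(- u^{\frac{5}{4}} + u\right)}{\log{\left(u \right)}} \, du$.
$\log{\left(\frac{262144}{531441} \right)}$

Consider the one-parameter family: let $I(a) = \int_{0}^{1} \frac{6 \left(- u^{\frac{5}{4}} + u^{a}\right)}{\log{\left(u \right)}} \, du$.

Since $\dfrac{\partial}{\partial a}\,u^{a} = u^{a} \ln u$, the $\ln u$ in the denominator cancels and
$$\frac{dI}{da} = \int_{0}^{1} 6 u^{a} \, du = 6 \left[\frac{u^{a+1}}{a+1}\right]_0^1 = \frac{6}{a + 1}.$$

Integrating with respect to $a$ gives $I(a) = \log{\left(\frac{4096 \left(a + 1\right)^{6}}{531441} \right)} + C$.

At $a = \frac{5}{4}$ the integrand is identically $0$, so $I(\frac{5}{4}) = 0$. The closed form gives $0$, hence $C = 0$.

Setting $a = 1$:
$$I = \log{\left(\frac{262144}{531441} \right)}.$$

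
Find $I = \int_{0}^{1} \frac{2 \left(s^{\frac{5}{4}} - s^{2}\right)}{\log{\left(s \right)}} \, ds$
$\log{\left(\frac{9}{16} \right)}$

Introduce a parameter $a$ in the exponent: let $I(a) = \int_{0}^{1} \frac{2 \left(- s^{2} + s^{a}\right)}{\log{\left(s \right)}} \, ds$.

Since $\dfrac{\partial}{\partial a}\,s^{a} = s^{a} \ln s$, the $\ln s$ in the denominator cancels and
$$\frac{dI}{da} = \int_{0}^{1} 2 s^{a} \, ds = 2 \left[\frac{s^{a+1}}{a+1}\right]_0^1 = \frac{2}{a + 1}.$$

Integrating with respect to $a$ gives $I(a) = \log{\left(\frac{\left(a + 1\right)^{2}}{9} \right)} + C$.

At $a = 2$ the integrand is identically $0$, so $I(2) = 0$. The closed form gives $0$, hence $C = 0$.

Setting $a = \frac{5}{4}$:
$$I = \log{\left(\frac{9}{16} \right)}.$$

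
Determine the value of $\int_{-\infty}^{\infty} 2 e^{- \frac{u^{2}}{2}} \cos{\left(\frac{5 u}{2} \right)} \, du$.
$\frac{2 \sqrt{2} \sqrt{\pi}}{e^{\frac{25}{8}}}$

Define $I(b) = \int_{-\infty}^{\infty} 2 e^{- \frac{u^{2}}{2}} \cos{\left(b u \right)} \, du$.

Differentiating under the integral sign,
$$I'(b) = \int_{-\infty}^{\infty} - 2 u e^{- \frac{u^{2}}{2}} \sin{\left(b u \right)} \, du.$$

Integrate $\int_{-\infty}^{\infty} u \sin(b u)\, e^{- \frac{u^{2}}{2}}\, du$ by parts with $w = \sin(b u)$ and $dv = u\, e^{- \frac{u^{2}}{2}}\, du$, giving $v = - e^{- \frac{u^{2}}{2}}$. The boundary term vanishes and
$$\int_{-\infty}^{\infty} u \sin(b u)\, e^{- \frac{u^{2}}{2}}\, du = b \int_{-\infty}^{\infty} \cos(b u)\, e^{- \frac{u^{2}}{2}}\, du,$$
so $I'(b) = - b\, I(b)$.

This is a separable first-order ODE; solving with the initial condition $I(0) = \int_{-\infty}^{\infty} 2 e^{- \frac{u^{2}}{2}}\,du = 2 \sqrt{2} \sqrt{\pi}$ gives
$$I(b) = 2 \sqrt{2} \sqrt{\pi} e^{- \frac{b^{2}}{2}}.$$

Setting $b = \frac{5}{2}$:
$$I = \frac{2 \sqrt{2} \sqrt{\pi}}{e^{\frac{25}{8}}}.$$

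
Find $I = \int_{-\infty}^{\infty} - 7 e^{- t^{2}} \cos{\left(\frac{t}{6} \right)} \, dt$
$- \frac{7 \sqrt{\pi}}{e^{\frac{1}{144}}}$

Treat the cosine frequency as a parameter and define $I(b) = \int_{-\infty}^{\infty} - 7 e^{- t^{2}} \cos{\left(b t \right)} \, dt$.

Differentiating under the integral sign,
$$I'(b) = \int_{-\infty}^{\infty} 7 t e^{- t^{2}} \sin{\left(b t \right)} \, dt.$$

Integrate $\int_{-\infty}^{\infty} t \sin(b t)\, e^{- t^{2}}\, dt$ by parts with $u = \sin(b t)$ and $dv = t\, e^{- t^{2}}\, dt$, giving $v = - \frac{e^{- t^{2}}}{2}$. The boundary term vanishes and
$$\int_{-\infty}^{\infty} t \sin(b t)\, e^{- t^{2}}\, dt = \frac{b}{2} \int_{-\infty}^{\infty} \cos(b t)\, e^{- t^{2}}\, dt,$$
so $I'(b) = - \frac{b}{2}\, I(b)$.

This is a separable first-order ODE; solving with the initial condition $I(0) = \int_{-\infty}^{\infty} - 7 e^{- t^{2}}\,dt = - 7 \sqrt{\pi}$ gives
$$I(b) = - 7 \sqrt{\pi} e^{- \frac{b^{2}}{4}}.$$

Setting $b = \frac{1}{6}$:
$$I = - \frac{7 \sqrt{\pi}}{e^{\frac{1}{144}}}.$$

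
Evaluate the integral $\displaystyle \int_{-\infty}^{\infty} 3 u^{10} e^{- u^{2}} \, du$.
$\frac{2835 \sqrt{\pi}}{32}$

Start from the elementary integral
$$J(a) = \int_{-\infty}^{\infty} 3 e^{- a u^{2}} \, du = \frac{3 \sqrt{\pi}}{\sqrt{a}}.$$

Differentiating under the integral sign brings down a factor of $(-u^2)$:
$$\frac{dJ}{da} = \int_{-\infty}^{\infty} - 3 u^{2} e^{- a u^{2}} \, du = - \frac{3 \sqrt{\pi}}{2 a^{\frac{3}{2}}}.$$

Repeating $5$ times in total — each differentiation brings down another $(-u^2)$ — gives
$$\frac{d^{5}J}{da^{5}} = \int_{-\infty}^{\infty} - 3 u^{10} e^{- a u^{2}} \, du = - \frac{2835 \sqrt{\pi}}{32 a^{\frac{11}{2}}},$$
and the integrand here is $(-1)^{5}$ times the target integrand, so $I = (-1)^{5}\,\frac{d^{5}J}{da^{5}} = \frac{2835 \sqrt{\pi}}{32 a^{\frac{11}{2}}}$.

Setting $a = 1$:
$$I = \frac{2835 \sqrt{\pi}}{32}.$$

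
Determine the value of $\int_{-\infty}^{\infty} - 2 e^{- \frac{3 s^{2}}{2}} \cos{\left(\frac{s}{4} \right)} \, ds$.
$- \frac{2 \sqrt{6} \sqrt{\pi}}{3 e^{\frac{1}{96}}}$

Let $b$ denote the cosine frequency and define $I(b) = \int_{-\infty}^{\infty} - 2 e^{- \frac{3 s^{2}}{2}} \cos{\left(b s \right)} \, ds$.

Differentiating under the integral sign,
$$I'(b) = \int_{-\infty}^{\infty} 2 s e^{- \frac{3 s^{2}}{2}} \sin{\left(b s \right)} \, ds.$$

Integrate $\int_{-\infty}^{\infty} s \sin(b s)\, e^{- \frac{3 s^{2}}{2}}\, ds$ by parts with $u = \sin(b s)$ and $dv = s\, e^{- \frac{3 s^{2}}{2}}\, ds$, giving $v = - \frac{e^{- \frac{3 s^{2}}{2}}}{3}$. The boundary term vanishes and
$$\int_{-\infty}^{\infty} s \sin(b s)\, e^{- \frac{3 s^{2}}{2}}\, ds = \frac{b}{3} \int_{-\infty}^{\infty} \cos(b s)\, e^{- \frac{3 s^{2}}{2}}\, ds,$$
so $I'(b) = - \frac{b}{3}\, I(b)$.

This is a separable first-order ODE; solving with the initial condition $I(0) = \int_{-\infty}^{\infty} - 2 e^{- \frac{3 s^{2}}{2}}\,ds = - \frac{2 \sqrt{6} \sqrt{\pi}}{3}$ gives
$$I(b) = - \frac{2 \sqrt{6} \sqrt{\pi} e^{- \frac{b^{2}}{6}}}{3}.$$

Setting $b = \frac{1}{4}$:
$$I = - \frac{2 \sqrt{6} \sqrt{\pi}}{3 e^{\frac{1}{96}}}.$$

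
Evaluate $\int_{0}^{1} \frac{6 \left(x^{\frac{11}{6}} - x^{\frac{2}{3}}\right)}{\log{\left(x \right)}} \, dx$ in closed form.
$- \log{\left(\frac{1000000}{24137569} \right)}$

Introduce a parameter $a$ in the exponent: let $I(a) = \int_{0}^{1} \frac{6 \left(x^{\frac{11}{6}} - x^{a}\right)}{\log{\left(x \right)}} \, dx$.

Since $\dfrac{\partial}{\partial a}\,x^{a} = x^{a} \ln x$, the $\ln x$ in the denominator cancels and
$$\frac{dI}{da} = \int_{0}^{1} -6 x^{a} \, dx = -6 \left[\frac{x^{a+1}}{a+1}\right]_0^1 = - \frac{6}{a + 1}.$$

Integrating with respect to $a$ gives $I(a) = - \log{\left(\frac{46656 \left(a + 1\right)^{6}}{24137569} \right)} + C$.

At $a = \frac{11}{6}$ the integrand is identically $0$, so $I(\frac{11}{6}) = 0$. The closed form gives $0$, hence $C = 0$.

Setting $a = \frac{2}{3}$:
$$I = - \log{\left(\frac{1000000}{24137569} \right)}.$$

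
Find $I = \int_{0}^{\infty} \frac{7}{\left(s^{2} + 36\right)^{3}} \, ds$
$\frac{7 \pi}{41472}$

Recall the elementary integral
$$J(a) = \int_{0}^{\infty} \frac{7}{a^{2} + s^{2}} \, ds = \frac{7 \pi}{2 a}.$$

Differentiating under the integral sign with respect to $a$,
$$\frac{dJ}{da} = \int_{0}^{\infty} - \frac{14 a}{\left(a^{2} + s^{2}\right)^{2}} \, ds = - \frac{7 \pi}{2 a^{2}},$$
so $\int_{0}^{\infty} \frac{7}{\left(a^{2} + s^{2}\right)^{2}} \, ds = \frac{7 \pi}{4 a^{3}}$.

Repeating — each differentiation of $1/(s^2+a^2)^j$ produces $-2ja/(s^2+a^2)^{j+1}$ — and dividing through by $-2ja$ at each step yields, after $2$ differentiations in total,
$$\int_{0}^{\infty} \frac{7}{\left(a^{2} + s^{2}\right)^{3}} \, ds = \frac{21 \pi}{16 a^{5}}.$$

Setting $a = 6$:
$$I = \frac{7 \pi}{41472}.$$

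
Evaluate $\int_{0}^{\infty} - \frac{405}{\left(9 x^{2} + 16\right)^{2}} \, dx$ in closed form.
$- \frac{135 \pi}{256}$

Begin with the known result
$$J(a) = \int_{0}^{\infty} - \frac{5}{a^{2} + x^{2}} \, dx = - \frac{5 \pi}{2 a}.$$

Differentiating under the integral sign with respect to $a$,
$$\frac{dJ}{da} = \int_{0}^{\infty} \frac{10 a}{\left(a^{2} + x^{2}\right)^{2}} \, dx = \frac{5 \pi}{2 a^{2}},$$
so $\int_{0}^{\infty} - \frac{5}{\left(a^{2} + x^{2}\right)^{2}} \, dx = - \frac{5 \pi}{4 a^{3}}$.

Setting $a = \frac{4}{3}$:
$$I = - \frac{135 \pi}{256}.$$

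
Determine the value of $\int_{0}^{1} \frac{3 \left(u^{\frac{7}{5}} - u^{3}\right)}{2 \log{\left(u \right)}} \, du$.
$- \log{\left(\frac{5 \sqrt{15}}{9} \right)}$

Replace the exponent $3$ by a parameter $a$: let $I(a) = \int_{0}^{1} \frac{3 \left(u^{\frac{7}{5}} - u^{a}\right)}{2 \log{\left(u \right)}} \, du$.

Since $\dfrac{\partial}{\partial a}\,u^{a} = u^{a} \ln u$, the $\ln u$ in the denominator cancels and
$$\frac{dI}{da} = \int_{0}^{1} - \frac{3}{2} u^{a} \, du = - \frac{3}{2} \left[\frac{u^{a+1}}{a+1}\right]_0^1 = - \frac{3}{2 a + 2}.$$

Integrating with respect to $a$ gives $I(a) = - \log{\left(\frac{5 \sqrt{15} \left(a + 1\right)^{\frac{3}{2}}}{72} \right)} + C$.

At $a = \frac{7}{5}$ the integrand is identically $0$, so $I(\frac{7}{5}) = 0$. The closed form gives $0$, hence $C = 0$.

Setting $a = 3$:
$$I = - \log{\left(\frac{5 \sqrt{15}}{9} \right)}.$$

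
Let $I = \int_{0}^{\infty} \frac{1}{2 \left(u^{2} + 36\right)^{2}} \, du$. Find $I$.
$\frac{\pi}{1728}$

Recall the elementary integral
$$J(a) = \int_{0}^{\infty} \frac{1}{2 \left(a^{2} + u^{2}\right)} \, du = \frac{\pi}{4 a}.$$

Differentiating under the integral sign with respect to $a$,
$$\frac{dJ}{da} = \int_{0}^{\infty} - \frac{a}{\left(a^{2} + u^{2}\right)^{2}} \, du = - \frac{\pi}{4 a^{2}},$$
so $\int_{0}^{\infty} \frac{1}{2 \left(a^{2} + u^{2}\right)^{2}} \, du = \frac{\pi}{8 a^{3}}$.

Setting $a = 6$:
$$I = \frac{\pi}{1728}.$$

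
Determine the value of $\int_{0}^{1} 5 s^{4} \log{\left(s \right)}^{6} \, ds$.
$\frac{144}{3125}$

Consider the simpler parametrised integral
$$J(a) = \int_{0}^{1} 5 s^{a} \, ds = \frac{5}{a + 1}.$$

Differentiating under the integral sign brings down a factor of $\ln s$:
$$\frac{dJ}{da} = \int_{0}^{1} 5 s^{a} \log{\left(s \right)} \, ds = - \frac{5}{\left(a + 1\right)^{2}}.$$

Repeating $6$ times in total — each differentiation brings down another $\ln s$ — gives
$$\frac{d^{6}J}{da^{6}} = \int_{0}^{1} 5 s^{a} \log{\left(s \right)}^{6} \, ds = \frac{3600}{\left(a + 1\right)^{7}},$$
and the integrand here is exactly the target integrand, so $I = \frac{3600}{\left(a + 1\right)^{7}}$.

Setting $a = 4$:
$$I = \frac{144}{3125}.$$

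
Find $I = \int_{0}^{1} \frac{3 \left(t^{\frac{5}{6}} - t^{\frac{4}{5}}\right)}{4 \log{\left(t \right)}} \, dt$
$\log{\left(\frac{\sqrt[4]{54} \cdot 55^{\frac{3}{4}}}{54} \right)}$

Consider the one-parameter family: let $I(a) = \int_{0}^{1} \frac{3 \left(t^{\frac{5}{6}} - t^{a}\right)}{4 \log{\left(t \right)}} \, dt$.

Since $\dfrac{\partial}{\partial a}\,t^{a} = t^{a} \ln t$, the $\ln t$ in the denominator cancels and
$$\frac{dI}{da} = \int_{0}^{1} - \frac{3}{4} t^{a} \, dt = - \frac{3}{4} \left[\frac{t^{a+1}}{a+1}\right]_0^1 = - \frac{3}{4 a + 4}.$$

Integrating with respect to $a$ gives $I(a) = - \frac{3 \log{\left(a + 1 \right)}}{4} - \frac{3 \log{\left(6 \right)}}{4} + \frac{3 \log{\left(11 \right)}}{4} + C$.

At $a = \frac{5}{6}$ the integrand is identically $0$, so $I(\frac{5}{6}) = 0$. The closed form gives $0$, hence $C = 0$.

Setting $a = \frac{4}{5}$:
$$I = \log{\left(\frac{\sqrt[4]{54} \cdot 55^{\frac{3}{4}}}{54} \right)}.$$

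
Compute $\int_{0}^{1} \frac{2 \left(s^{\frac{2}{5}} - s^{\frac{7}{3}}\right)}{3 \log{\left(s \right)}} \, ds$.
$- \frac{2 \log{\left(50 \right)}}{3} + \frac{2 \log{\left(21 \right)}}{3}$

Replace the exponent $\frac{2}{5}$ by a parameter $a$: let $I(a) = \int_{0}^{1} \frac{2 \left(- s^{\frac{7}{3}} + s^{a}\right)}{3 \log{\left(s \right)}} \, ds$.

Since $\dfrac{\partial}{\partial a}\,s^{a} = s^{a} \ln s$, the $\ln s$ in the denominator cancels and
$$\frac{dI}{da} = \int_{0}^{1} \frac{2}{3} s^{a} \, ds = \frac{2}{3} \left[\frac{s^{a+1}}{a+1}\right]_0^1 = \frac{2}{3 \left(a + 1\right)}.$$

Integrating with respect to $a$ gives $I(a) = \log{\left(\frac{\sqrt[3]{10} \cdot 3^{\frac{2}{3}} \left(a + 1\right)^{\frac{2}{3}}}{10} \right)} + C$.

At $a = \frac{7}{3}$ the integrand is identically $0$, so $I(\frac{7}{3}) = 0$. The closed form gives $0$, hence $C = 0$.

Setting $a = \frac{2}{5}$:
$$I = - \frac{2 \log{\left(50 \right)}}{3} + \frac{2 \log{\left(21 \right)}}{3}.$$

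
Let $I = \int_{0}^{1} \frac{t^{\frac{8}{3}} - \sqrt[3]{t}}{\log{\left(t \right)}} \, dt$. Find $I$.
$- \log{\left(\frac{4}{11} \right)}$

Replace the exponent $\frac{1}{3}$ by a parameter $a$: let $I(a) = \int_{0}^{1} \frac{t^{\frac{8}{3}} - t^{a}}{\log{\left(t \right)}} \, dt$.

Since $\dfrac{\partial}{\partial a}\,t^{a} = t^{a} \ln t$, the $\ln t$ in the denominator cancels and
$$\frac{dI}{da} = \int_{0}^{1} -1 t^{a} \, dt = -1 \left[\frac{t^{a+1}}{a+1}\right]_0^1 = - \frac{1}{a + 1}.$$

Integrating with respect to $a$ gives $I(a) = - \log{\left(\frac{3 a}{11} + \frac{3}{11} \right)} + C$.

At $a = \frac{8}{3}$ the integrand is identically $0$, so $I(\frac{8}{3}) = 0$. The closed form gives $0$, hence $C = 0$.

Setting $a = \frac{1}{3}$:
$$I = - \log{\left(\frac{4}{11} \right)}.$$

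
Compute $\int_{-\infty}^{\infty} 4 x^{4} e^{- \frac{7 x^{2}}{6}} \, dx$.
$\frac{108 \sqrt{42} \sqrt{\pi}}{343}$

Begin with the known integral
$$J(a) = \int_{-\infty}^{\infty} 4 e^{- a x^{2}} \, dx = \frac{4 \sqrt{\pi}}{\sqrt{a}}.$$

Differentiating under the integral sign brings down a factor of $(-x^2)$:
$$\frac{dJ}{da} = \int_{-\infty}^{\infty} - 4 x^{2} e^{- a x^{2}} \, dx = - \frac{2 \sqrt{\pi}}{a^{\frac{3}{2}}}.$$

Repeating twice in total — each differentiation brings down another $(-x^2)$ — gives
$$\frac{d^{2}J}{da^{2}} = \int_{-\infty}^{\infty} 4 x^{4} e^{- a x^{2}} \, dx = \frac{3 \sqrt{\pi}}{a^{\frac{5}{2}}},$$
and the integrand here is exactly the target integrand, so $I = \frac{3 \sqrt{\pi}}{a^{\frac{5}{2}}}$.

Setting $a = \frac{7}{6}$:
$$I = \frac{108 \sqrt{42} \sqrt{\pi}}{343}.$$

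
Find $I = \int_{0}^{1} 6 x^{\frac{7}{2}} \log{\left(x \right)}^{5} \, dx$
$- \frac{5120}{59049}$

Consider the simpler parametrised integral
$$J(a) = \int_{0}^{1} 6 x^{a} \, dx = \frac{6}{a + 1}.$$

Differentiating under the integral sign brings down a factor of $\ln x$:
$$\frac{dJ}{da} = \int_{0}^{1} 6 x^{a} \log{\left(x \right)} \, dx = - \frac{6}{\left(a + 1\right)^{2}}.$$

Repeating $5$ times in total — each differentiation brings down another $\ln x$ — gives
$$\frac{d^{5}J}{da^{5}} = \int_{0}^{1} 6 x^{a} \log{\left(x \right)}^{5} \, dx = - \frac{720}{\left(a + 1\right)^{6}},$$
and the integrand here is exactly the target integrand, so $I = - \frac{720}{\left(a + 1\right)^{6}}$.

Setting $a = \frac{7}{2}$:
$$I = - \frac{5120}{59049}.$$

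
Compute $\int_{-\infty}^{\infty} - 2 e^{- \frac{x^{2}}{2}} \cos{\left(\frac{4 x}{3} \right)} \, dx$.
$- \frac{2 \sqrt{2} \sqrt{\pi}}{e^{\frac{8}{9}}}$

Treat the cosine frequency as a parameter and define $I(b) = \int_{-\infty}^{\infty} - 2 e^{- \frac{x^{2}}{2}} \cos{\left(b x \right)} \, dx$.

Differentiating under the integral sign,
$$I'(b) = \int_{-\infty}^{\infty} 2 x e^{- \frac{x^{2}}{2}} \sin{\left(b x \right)} \, dx.$$

Integrate $\int_{-\infty}^{\infty} x \sin(b x)\, e^{- \frac{x^{2}}{2}}\, dx$ by parts with $u = \sin(b x)$ and $dv = x\, e^{- \frac{x^{2}}{2}}\, dx$, giving $v = - e^{- \frac{x^{2}}{2}}$. The boundary term vanishes and
$$\int_{-\infty}^{\infty} x \sin(b x)\, e^{- \frac{x^{2}}{2}}\, dx = b \int_{-\infty}^{\infty} \cos(b x)\, e^{- \frac{x^{2}}{2}}\, dx,$$
so $I'(b) = - b\, I(b)$.

This is a separable first-order ODE; solving with the initial condition $I(0) = \int_{-\infty}^{\infty} - 2 e^{- \frac{x^{2}}{2}}\,dx = - 2 \sqrt{2} \sqrt{\pi}$ gives
$$I(b) = - 2 \sqrt{2} \sqrt{\pi} e^{- \frac{b^{2}}{2}}.$$

Setting $b = \frac{4}{3}$:
$$I = - \frac{2 \sqrt{2} \sqrt{\pi}}{e^{\frac{8}{9}}}.$$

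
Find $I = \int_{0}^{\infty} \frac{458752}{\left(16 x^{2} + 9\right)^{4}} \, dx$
$\frac{17920 \pi}{2187}$

Begin with the known result
$$J(a) = \int_{0}^{\infty} \frac{7}{a^{2} + x^{2}} \, dx = \frac{7 \pi}{2 a}.$$

Differentiating under the integral sign with respect to $a$,
$$\frac{dJ}{da} = \int_{0}^{\infty} - \frac{14 a}{\left(a^{2} + x^{2}\right)^{2}} \, dx = - \frac{7 \pi}{2 a^{2}},$$
so $\int_{0}^{\infty} \frac{7}{\left(a^{2} + x^{2}\right)^{2}} \, dx = \frac{7 \pi}{4 a^{3}}$.

Repeating — each differentiation of $1/(x^2+a^2)^j$ produces $-2ja/(x^2+a^2)^{j+1}$ — and dividing through by $-2ja$ at each step yields, after $3$ differentiations in total,
$$\int_{0}^{\infty} \frac{7}{\left(a^{2} + x^{2}\right)^{4}} \, dx = \frac{35 \pi}{32 a^{7}}.$$

Setting $a = \frac{3}{4}$:
$$I = \frac{17920 \pi}{2187}.$$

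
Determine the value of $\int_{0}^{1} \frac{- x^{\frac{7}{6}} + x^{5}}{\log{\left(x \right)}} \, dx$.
$\log{\left(\frac{36}{13} \right)}$

Consider the one-parameter family: let $I(a) = \int_{0}^{1} \frac{x^{5} - x^{a}}{\log{\left(x \right)}} \, dx$.

Since $\dfrac{\partial}{\partial a}\,x^{a} = x^{a} \ln x$, the $\ln x$ in the denominator cancels and
$$\frac{dI}{da} = \int_{0}^{1} -1 x^{a} \, dx = -1 \left[\frac{x^{a+1}}{a+1}\right]_0^1 = - \frac{1}{a + 1}.$$

Integrating with respect to $a$ gives $I(a) = \log{\left(\frac{6}{a + 1} \right)} + C$.

At $a = 5$ the integrand is identically $0$, so $I(5) = 0$. The closed form gives $0$, hence $C = 0$.

Setting $a = \frac{7}{6}$:
$$I = \log{\left(\frac{36}{13} \right)}.$$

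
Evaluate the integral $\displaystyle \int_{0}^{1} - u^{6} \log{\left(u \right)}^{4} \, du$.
$- \frac{24}{16807}$

Consider the simpler parametrised integral
$$J(a) = \int_{0}^{1} - u^{a} \, du = - \frac{1}{a + 1}.$$

Differentiating under the integral sign brings down a factor of $\ln u$:
$$\frac{dJ}{da} = \int_{0}^{1} - u^{a} \log{\left(u \right)} \, du = \frac{1}{\left(a + 1\right)^{2}}.$$

Repeating $4$ times in total — each differentiation brings down another $\ln u$ — gives
$$\frac{d^{4}J}{da^{4}} = \int_{0}^{1} - u^{a} \log{\left(u \right)}^{4} \, du = - \frac{24}{\left(a + 1\right)^{5}},$$
and the integrand here is exactly the target integrand, so $I = - \frac{24}{\left(a + 1\right)^{5}}$.

Setting $a = 6$:
$$I = - \frac{24}{16807}.$$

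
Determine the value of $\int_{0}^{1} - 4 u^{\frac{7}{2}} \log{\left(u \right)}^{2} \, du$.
$- \frac{64}{729}$

Consider the simpler parametrised integral
$$J(a) = \int_{0}^{1} - 4 u^{a} \, du = - \frac{4}{a + 1}.$$

Differentiating under the integral sign brings down a factor of $\ln u$:
$$\frac{dJ}{da} = \int_{0}^{1} - 4 u^{a} \log{\left(u \right)} \, du = \frac{4}{\left(a + 1\right)^{2}}.$$

Repeating twice in total — each differentiation brings down another $\ln u$ — gives
$$\frac{d^{2}J}{da^{2}} = \int_{0}^{1} - 4 u^{a} \log{\left(u \right)}^{2} \, du = - \frac{8}{\left(a + 1\right)^{3}},$$
and the integrand here is exactly the target integrand, so $I = - \frac{8}{\left(a + 1\right)^{3}}$.

Setting $a = \frac{7}{2}$:
$$I = - \frac{64}{729}.$$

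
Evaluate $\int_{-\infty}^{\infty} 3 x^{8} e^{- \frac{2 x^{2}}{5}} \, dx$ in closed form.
$\frac{196875 \sqrt{10} \sqrt{\pi}}{512}$

Begin with the known integral
$$J(a) = \int_{-\infty}^{\infty} 3 e^{- a x^{2}} \, dx = \frac{3 \sqrt{\pi}}{\sqrt{a}}.$$

Differentiating under the integral sign brings down a factor of $(-x^2)$:
$$\frac{dJ}{da} = \int_{-\infty}^{\infty} - 3 x^{2} e^{- a x^{2}} \, dx = - \frac{3 \sqrt{\pi}}{2 a^{\frac{3}{2}}}.$$

Repeating $4$ times in total — each differentiation brings down another $(-x^2)$ — gives
$$\frac{d^{4}J}{da^{4}} = \int_{-\infty}^{\infty} 3 x^{8} e^{- a x^{2}} \, dx = \frac{315 \sqrt{\pi}}{16 a^{\frac{9}{2}}},$$
and the integrand here is exactly the target integrand, so $I = \frac{315 \sqrt{\pi}}{16 a^{\frac{9}{2}}}$.

Setting $a = \frac{2}{5}$:
$$I = \frac{196875 \sqrt{10} \sqrt{\pi}}{512}.$$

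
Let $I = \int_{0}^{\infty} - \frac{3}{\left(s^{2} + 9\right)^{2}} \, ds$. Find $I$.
$- \frac{\pi}{36}$

Begin with the known result
$$J(a) = \int_{0}^{\infty} - \frac{3}{a^{2} + s^{2}} \, ds = - \frac{3 \pi}{2 a}.$$

Differentiating under the integral sign with respect to $a$,
$$\frac{dJ}{da} = \int_{0}^{\infty} \frac{6 a}{\left(a^{2} + s^{2}\right)^{2}} \, ds = \frac{3 \pi}{2 a^{2}},$$
so $\int_{0}^{\infty} - \frac{3}{\left(a^{2} + s^{2}\right)^{2}} \, ds = - \frac{3 \pi}{4 a^{3}}$.

Setting $a = 3$:
$$I = - \frac{\pi}{36}.$$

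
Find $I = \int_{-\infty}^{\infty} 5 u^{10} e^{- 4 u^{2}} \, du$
$\frac{4725 \sqrt{\pi}}{65536}$

Consider the simpler parametrised integral
$$J(a) = \int_{-\infty}^{\infty} 5 e^{- a u^{2}} \, du = \frac{5 \sqrt{\pi}}{\sqrt{a}}.$$

Differentiating under the integral sign brings down a factor of $(-u^2)$:
$$\frac{dJ}{da} = \int_{-\infty}^{\infty} - 5 u^{2} e^{- a u^{2}} \, du = - \frac{5 \sqrt{\pi}}{2 a^{\frac{3}{2}}}.$$

Repeating $5$ times in total — each differentiation brings down another $(-u^2)$ — gives
$$\frac{d^{5}J}{da^{5}} = \int_{-\infty}^{\infty} - 5 u^{10} e^{- a u^{2}} \, du = - \frac{4725 \sqrt{\pi}}{32 a^{\frac{11}{2}}},$$
and the integrand here is $(-1)^{5}$ times the target integrand, so $I = (-1)^{5}\,\frac{d^{5}J}{da^{5}} = \frac{4725 \sqrt{\pi}}{32 a^{\frac{11}{2}}}$.

Setting $a = 4$:
$$I = \frac{4725 \sqrt{\pi}}{65536}.$$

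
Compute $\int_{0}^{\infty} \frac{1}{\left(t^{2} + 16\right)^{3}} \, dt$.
$\frac{3 \pi}{16384}$

Recall the elementary integral
$$J(a) = \int_{0}^{\infty} \frac{1}{a^{2} + t^{2}} \, dt = \frac{\pi}{2 a}.$$

Differentiating under the integral sign with respect to $a$,
$$\frac{dJ}{da} = \int_{0}^{\infty} - \frac{2 a}{\left(a^{2} + t^{2}\right)^{2}} \, dt = - \frac{\pi}{2 a^{2}},$$
so $\int_{0}^{\infty} \frac{1}{\left(a^{2} + t^{2}\right)^{2}} \, dt = \frac{\pi}{4 a^{3}}$.

Repeating — each differentiation of $1/(t^2+a^2)^j$ produces $-2ja/(t^2+a^2)^{j+1}$ — and dividing through by $-2ja$ at each step yields, after $2$ differentiations in total,
$$\int_{0}^{\infty} \frac{1}{\left(a^{2} + t^{2}\right)^{3}} \, dt = \frac{3 \pi}{16 a^{5}}.$$

Setting $a = 4$:
$$I = \frac{3 \pi}{16384}.$$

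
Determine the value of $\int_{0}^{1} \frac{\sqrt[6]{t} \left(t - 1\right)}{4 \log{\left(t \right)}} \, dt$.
$- \frac{\log{\left(7 \right)}}{4} + \frac{\log{\left(13 \right)}}{4}$

Replace the exponent $\frac{1}{6}$ by a parameter $a$: let $I(a) = \int_{0}^{1} \frac{t^{\frac{7}{6}} - t^{a}}{4 \log{\left(t \right)}} \, dt$.

Since $\dfrac{\partial}{\partial a}\,t^{a} = t^{a} \ln t$, the $\ln t$ in the denominator cancels and
$$\frac{dI}{da} = \int_{0}^{1} - \frac{1}{4} t^{a} \, dt = - \frac{1}{4} \left[\frac{t^{a+1}}{a+1}\right]_0^1 = - \frac{1}{4 a + 4}.$$

Integrating with respect to $a$ gives $I(a) = - \frac{\log{\left(a + 1 \right)}}{4} - \frac{\log{\left(6 \right)}}{4} + \frac{\log{\left(13 \right)}}{4} + C$.

At $a = \frac{7}{6}$ the integrand is identically $0$, so $I(\frac{7}{6}) = 0$. The closed form gives $0$, hence $C = 0$.

Setting $a = \frac{1}{6}$:
$$I = - \frac{\log{\left(7 \right)}}{4} + \frac{\log{\left(13 \right)}}{4}.$$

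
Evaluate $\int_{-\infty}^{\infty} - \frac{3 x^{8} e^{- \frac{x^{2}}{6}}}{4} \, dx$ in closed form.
$- \frac{25515 \sqrt{6} \sqrt{\pi}}{4}$

Begin with the known integral
$$J(a) = \int_{-\infty}^{\infty} - \frac{3 e^{- a x^{2}}}{4} \, dx = - \frac{3 \sqrt{\pi}}{4 \sqrt{a}}.$$

Differentiating under the integral sign brings down a factor of $(-x^2)$:
$$\frac{dJ}{da} = \int_{-\infty}^{\infty} \frac{3 x^{2} e^{- a x^{2}}}{4} \, dx = \frac{3 \sqrt{\pi}}{8 a^{\frac{3}{2}}}.$$

Repeating $4$ times in total — each differentiation brings down another $(-x^2)$ — gives
$$\frac{d^{4}J}{da^{4}} = \int_{-\infty}^{\infty} - \frac{3 x^{8} e^{- a x^{2}}}{4} \, dx = - \frac{315 \sqrt{\pi}}{64 a^{\frac{9}{2}}},$$
and the integrand here is exactly the target integrand, so $I = - \frac{315 \sqrt{\pi}}{64 a^{\frac{9}{2}}}$.

Setting $a = \frac{1}{6}$:
$$I = - \frac{25515 \sqrt{6} \sqrt{\pi}}{4}.$$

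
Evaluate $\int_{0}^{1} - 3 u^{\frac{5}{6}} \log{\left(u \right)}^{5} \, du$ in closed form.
$\frac{16796160}{1771561}$

Start from the elementary integral
$$J(a) = \int_{0}^{1} - 3 u^{a} \, du = - \frac{3}{a + 1}.$$

Differentiating under the integral sign brings down a factor of $\ln u$:
$$\frac{dJ}{da} = \int_{0}^{1} - 3 u^{a} \log{\left(u \right)} \, du = \frac{3}{\left(a + 1\right)^{2}}.$$

Repeating $5$ times in total — each differentiation brings down another $\ln u$ — gives
$$\frac{d^{5}J}{da^{5}} = \int_{0}^{1} - 3 u^{a} \log{\left(u \right)}^{5} \, du = \frac{360}{\left(a + 1\right)^{6}},$$
and the integrand here is exactly the target integrand, so $I = \frac{360}{\left(a + 1\right)^{6}}$.

Setting $a = \frac{5}{6}$:
$$I = \frac{16796160}{1771561}.$$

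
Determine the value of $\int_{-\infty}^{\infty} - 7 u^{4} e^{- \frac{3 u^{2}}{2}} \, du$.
$- \frac{7 \sqrt{6} \sqrt{\pi}}{9}$

Begin with the known integral
$$J(a) = \int_{-\infty}^{\infty} - 7 e^{- a u^{2}} \, du = - \frac{7 \sqrt{\pi}}{\sqrt{a}}.$$

Differentiating under the integral sign brings down a factor of $(-u^2)$:
$$\frac{dJ}{da} = \int_{-\infty}^{\infty} 7 u^{2} e^{- a u^{2}} \, du = \frac{7 \sqrt{\pi}}{2 a^{\frac{3}{2}}}.$$

Repeating twice in total — each differentiation brings down another $(-u^2)$ — gives
$$\frac{d^{2}J}{da^{2}} = \int_{-\infty}^{\infty} - 7 u^{4} e^{- a u^{2}} \, du = - \frac{21 \sqrt{\pi}}{4 a^{\frac{5}{2}}},$$
and the integrand here is exactly the target integrand, so $I = - \frac{21 \sqrt{\pi}}{4 a^{\frac{5}{2}}}$.

Setting $a = \frac{3}{2}$:
$$I = - \frac{7 \sqrt{6} \sqrt{\pi}}{9}.$$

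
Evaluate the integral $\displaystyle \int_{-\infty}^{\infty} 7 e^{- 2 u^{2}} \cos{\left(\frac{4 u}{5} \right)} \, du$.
$\frac{7 \sqrt{2} \sqrt{\pi}}{2 e^{\frac{2}{25}}}$

Treat the cosine frequency as a parameter and define $I(b) = \int_{-\infty}^{\infty} 7 e^{- 2 u^{2}} \cos{\left(b u \right)} \, du$.

Differentiating under the integral sign,
$$I'(b) = \int_{-\infty}^{\infty} - 7 u e^{- 2 u^{2}} \sin{\left(b u \right)} \, du.$$

Integrate $\int_{-\infty}^{\infty} u \sin(b u)\, e^{- 2 u^{2}}\, du$ by parts with $w = \sin(b u)$ and $dv = u\, e^{- 2 u^{2}}\, du$, giving $v = - \frac{e^{- 2 u^{2}}}{4}$. The boundary term vanishes and
$$\int_{-\infty}^{\infty} u \sin(b u)\, e^{- 2 u^{2}}\, du = \frac{b}{4} \int_{-\infty}^{\infty} \cos(b u)\, e^{- 2 u^{2}}\, du,$$
so $I'(b) = - \frac{b}{4}\, I(b)$.

This is a separable first-order ODE; solving with the initial condition $I(0) = \int_{-\infty}^{\infty} 7 e^{- 2 u^{2}}\,du = \frac{7 \sqrt{2} \sqrt{\pi}}{2}$ gives
$$I(b) = \frac{7 \sqrt{2} \sqrt{\pi} e^{- \frac{b^{2}}{8}}}{2}.$$

Setting $b = \frac{4}{5}$:
$$I = \frac{7 \sqrt{2} \sqrt{\pi}}{2 e^{\frac{2}{25}}}.$$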